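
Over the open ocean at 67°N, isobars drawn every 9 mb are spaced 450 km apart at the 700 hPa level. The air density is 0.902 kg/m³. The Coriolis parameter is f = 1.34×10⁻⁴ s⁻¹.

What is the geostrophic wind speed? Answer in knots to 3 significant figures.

Pressure gradient: |∂P/∂n| = 900 Pa / 450000 m = 2.00×10⁻³ Pa/m
Geostrophic balance (pressure-gradient force = Coriolis force):
V_g = (1/(fρ)) |∂P/∂n| = 2.00×10⁻³ / (1.34×10⁻⁴ × 0.902) = 16.5 m/s
Converting: 16.5 m/s × 1.944 = 32.2 knots

32.2 knots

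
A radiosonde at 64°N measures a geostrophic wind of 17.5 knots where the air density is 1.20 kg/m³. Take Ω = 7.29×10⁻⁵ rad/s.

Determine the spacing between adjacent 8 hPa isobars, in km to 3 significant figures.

565 km

Coriolis parameter at 64°N:
f = 2Ω sin φ = 2 × 7.29×10⁻⁵ × sin 64° = 1.31×10⁻⁴ s⁻¹
Wind speed in SI: 17.5 knots = 9.00 m/s
Geostrophic balance rearranged: |∂P/∂n| = f ρ V_g
|∂P/∂n| = 1.31×10⁻⁴ × 1.20 × 9.00 = 1.42×10⁻³ Pa/m
Isobar spacing: Δn = ΔP/|∂P/∂n| = 800 Pa / 1.42×10⁻³ Pa/m = 565086 m ≈ 565 km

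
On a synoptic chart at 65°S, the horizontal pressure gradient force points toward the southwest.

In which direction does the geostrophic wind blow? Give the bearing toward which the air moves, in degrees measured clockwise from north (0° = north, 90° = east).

135°

The pressure-gradient force points toward the southwest (bearing 225°).
Geostrophic balance: in the Southern Hemisphere the Coriolis force deflects motion to the left, so the geostrophic wind blows 90° to the left of the pressure-gradient force (low pressure on the right).
Rotating 225° by 90° counterclockwise gives 135° — the wind blows toward the southeast.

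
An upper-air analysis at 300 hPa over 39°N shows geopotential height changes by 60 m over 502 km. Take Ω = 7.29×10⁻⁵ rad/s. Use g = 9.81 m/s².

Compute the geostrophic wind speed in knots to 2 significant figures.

Coriolis parameter at 39°N:
f = 2Ω sin φ = 2 × 7.29×10⁻⁵ × sin 39° = 9.18×10⁻⁵ s⁻¹
Height gradient: |∂Z/∂n| = 60 m / 502000 m = 1.20×10⁻⁴
On a pressure surface, geostrophic balance gives V_g = (g/f)|∂Z/∂n|:
V_g = 9.81 × 1.20×10⁻⁴ / 9.18×10⁻⁵ = 12.8 m/s
Converting: 12.8 m/s × 1.944 = 25 knots

25 knots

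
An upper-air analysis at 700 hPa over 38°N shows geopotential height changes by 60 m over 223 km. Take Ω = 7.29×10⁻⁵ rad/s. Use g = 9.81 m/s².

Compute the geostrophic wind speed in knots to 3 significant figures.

57.2 knots

Coriolis parameter at 38°N:
f = 2Ω sin φ = 2 × 7.29×10⁻⁵ × sin 38° = 8.98×10⁻⁵ s⁻¹
Height gradient: |∂Z/∂n| = 60 m / 223000 m = 2.69×10⁻⁴
On a pressure surface, geostrophic balance gives V_g = (g/f)|∂Z/∂n|:
V_g = 9.81 × 2.69×10⁻⁴ / 8.98×10⁻⁵ = 29.4 m/s
Converting: 29.4 m/s × 1.944 = 57.2 knots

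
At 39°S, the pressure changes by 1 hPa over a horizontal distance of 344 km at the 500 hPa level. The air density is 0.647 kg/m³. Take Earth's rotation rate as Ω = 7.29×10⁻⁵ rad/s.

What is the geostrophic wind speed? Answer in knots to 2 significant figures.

Coriolis parameter at 39°S:
f = 2Ω sin φ = 2 × 7.29×10⁻⁵ × sin 39° = 9.18×10⁻⁵ s⁻¹
Pressure gradient: |∂P/∂n| = 100 Pa / 344000 m = 2.91×10⁻⁴ Pa/m
Geostrophic balance (pressure-gradient force = Coriolis force):
V_g = (1/(fρ)) |∂P/∂n| = 2.91×10⁻⁴ / (9.18×10⁻⁵ × 0.647) = 4.90 m/s
Converting: 4.90 m/s × 1.944 = 9.5 knots

9.5 knots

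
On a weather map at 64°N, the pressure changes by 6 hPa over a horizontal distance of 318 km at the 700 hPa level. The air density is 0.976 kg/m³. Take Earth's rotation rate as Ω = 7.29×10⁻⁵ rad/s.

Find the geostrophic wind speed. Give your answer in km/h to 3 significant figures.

53.1 km/h

Coriolis parameter at 64°N:
f = 2Ω sin φ = 2 × 7.29×10⁻⁵ × sin 64° = 1.31×10⁻⁴ s⁻¹
Pressure gradient: |∂P/∂n| = 600 Pa / 318000 m = 1.89×10⁻³ Pa/m
Geostrophic balance (pressure-gradient force = Coriolis force):
V_g = (1/(fρ)) |∂P/∂n| = 1.89×10⁻³ / (1.31×10⁻⁴ × 0.976) = 14.8 m/s
Converting: 14.8 m/s × 3.6 = 53.1 km/h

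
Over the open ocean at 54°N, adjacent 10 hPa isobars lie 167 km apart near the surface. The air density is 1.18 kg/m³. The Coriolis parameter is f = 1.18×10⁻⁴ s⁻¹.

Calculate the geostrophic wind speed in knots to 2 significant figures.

84 knots

Pressure gradient: |∂P/∂n| = 1000 Pa / 167000 m = 5.99×10⁻³ Pa/m
Geostrophic balance (pressure-gradient force = Coriolis force):
V_g = (1/(fρ)) |∂P/∂n| = 5.99×10⁻³ / (1.18×10⁻⁴ × 1.18) = 43.0 m/s
Converting: 43.0 m/s × 1.944 = 84 knots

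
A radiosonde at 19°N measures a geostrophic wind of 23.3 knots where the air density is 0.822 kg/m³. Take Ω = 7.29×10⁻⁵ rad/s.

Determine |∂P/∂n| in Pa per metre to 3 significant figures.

4.68×10⁻⁴ Pa/m

Coriolis parameter at 19°N:
f = 2Ω sin φ = 2 × 7.29×10⁻⁵ × sin 19° = 4.75×10⁻⁵ s⁻¹
Wind speed in SI: 23.3 knots = 12.0 m/s
Geostrophic balance rearranged: |∂P/∂n| = f ρ V_g
|∂P/∂n| = 4.75×10⁻⁵ × 0.822 × 12.0 = 4.68×10⁻⁴ Pa/m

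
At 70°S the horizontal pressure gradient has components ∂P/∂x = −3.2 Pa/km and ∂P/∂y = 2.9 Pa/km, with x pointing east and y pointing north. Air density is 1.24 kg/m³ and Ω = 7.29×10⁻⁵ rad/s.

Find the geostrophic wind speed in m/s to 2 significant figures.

Coriolis parameter at 70°S:
f = 2Ω sin φ = 2 × 7.29×10⁻⁵ × sin 70° = 1.37×10⁻⁴ s⁻¹
In the Southern Hemisphere f is negative: f = −1.37×10⁻⁴ s⁻¹.
Component geostrophic relations (x east, y north):
u_g = −(1/(fρ)) ∂P/∂y,  v_g = (1/(fρ)) ∂P/∂x
u_g = −(2.9×10⁻³)/(−1.37×10⁻⁴ × 1.24) = 17.1 m/s;  v_g = (−3.2×10⁻³)/(−1.37×10⁻⁴ × 1.24) = 18.8 m/s
|V_g| = √(u_g² + v_g²) = 25.4 m/s

25 m/s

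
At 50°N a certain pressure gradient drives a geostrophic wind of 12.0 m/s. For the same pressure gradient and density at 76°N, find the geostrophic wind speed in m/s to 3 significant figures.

9.47 m/s

With the same pressure gradient and density, V_g ∝ 1/f ∝ 1/sin φ.
V₂ = V₁ · sin φ₁ / sin φ₂ = 12.0 × sin 50° / sin 76°
V₂ = 12.0 × 0.7660/0.9703 = 9.47 m/s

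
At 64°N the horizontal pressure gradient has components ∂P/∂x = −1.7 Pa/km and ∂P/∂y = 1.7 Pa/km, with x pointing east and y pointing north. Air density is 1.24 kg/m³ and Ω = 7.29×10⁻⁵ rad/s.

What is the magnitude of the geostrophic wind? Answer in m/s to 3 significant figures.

Coriolis parameter at 64°N:
f = 2Ω sin φ = 2 × 7.29×10⁻⁵ × sin 64° = 1.31×10⁻⁴ s⁻¹
Component geostrophic relations (x east, y north):
u_g = −(1/(fρ)) ∂P/∂y,  v_g = (1/(fρ)) ∂P/∂x
u_g = −(1.7×10⁻³)/(1.31×10⁻⁴ × 1.24) = −10.5 m/s;  v_g = (−1.7×10⁻³)/(1.31×10⁻⁴ × 1.24) = −10.5 m/s
|V_g| = √(u_g² + v_g²) = 14.8 m/s

14.8 m/s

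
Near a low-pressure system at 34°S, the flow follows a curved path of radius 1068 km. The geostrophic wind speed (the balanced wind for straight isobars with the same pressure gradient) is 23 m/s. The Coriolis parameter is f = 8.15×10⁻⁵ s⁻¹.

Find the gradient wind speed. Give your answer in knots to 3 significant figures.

36.7 knots

Around a low, centrifugal force acts outward with Coriolis, so pressure-gradient force balances both:
(1/ρ)|∂P/∂n| = fV + V²/R  →  V² + fR·V − fR·V_g = 0
With fR = 8.15×10⁻⁵ × 1068×10³ m = 87.0 m/s:
V = [−fR + √((fR)² + 4 fR V_g)]/2 = [−87.0 + √(87.0² + 4×87.0×23)]/2 = 18.9 m/s
Subgeostrophic (V < V_g = 23 m/s), as expected around a low.
Converting: 18.9 m/s × 1.944 = 36.7 knots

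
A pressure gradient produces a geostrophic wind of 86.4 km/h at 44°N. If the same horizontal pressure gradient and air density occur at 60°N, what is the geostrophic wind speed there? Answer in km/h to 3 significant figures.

69.3 km/h

With the same pressure gradient and density, V_g ∝ 1/f ∝ 1/sin φ.
V₂ = V₁ · sin φ₁ / sin φ₂ = 86.4 × sin 44° / sin 60°
V₂ = 86.4 × 0.6947/0.8660 = 69.3 km/h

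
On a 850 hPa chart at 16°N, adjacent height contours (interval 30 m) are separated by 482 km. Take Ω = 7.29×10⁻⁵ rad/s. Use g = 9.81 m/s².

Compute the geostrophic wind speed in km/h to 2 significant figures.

Coriolis parameter at 16°N:
f = 2Ω sin φ = 2 × 7.29×10⁻⁵ × sin 16° = 4.02×10⁻⁵ s⁻¹
Height gradient: |∂Z/∂n| = 30 m / 482000 m = 6.22×10⁻⁵
On a pressure surface, geostrophic balance gives V_g = (g/f)|∂Z/∂n|:
V_g = 9.81 × 6.22×10⁻⁵ / 4.02×10⁻⁵ = 15.2 m/s
Converting: 15.2 m/s × 3.6 = 55 km/h

55 km/h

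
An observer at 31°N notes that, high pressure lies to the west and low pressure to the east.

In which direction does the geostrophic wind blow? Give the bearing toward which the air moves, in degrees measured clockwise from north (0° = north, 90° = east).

The pressure-gradient force points toward the east (bearing 090°).
Geostrophic balance: in the Northern Hemisphere the Coriolis force deflects motion to the right, so the geostrophic wind blows 90° to the right of the pressure-gradient force (low pressure on the left).
Rotating 090° by 90° clockwise gives 180° — the wind blows toward the south.

180°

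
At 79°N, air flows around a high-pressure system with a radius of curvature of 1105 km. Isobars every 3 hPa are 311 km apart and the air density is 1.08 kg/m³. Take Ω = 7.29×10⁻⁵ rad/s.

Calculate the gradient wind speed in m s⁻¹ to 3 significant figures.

Coriolis parameter at 79°N:
f = 2Ω sin φ = 2 × 7.29×10⁻⁵ × sin 79° = 1.43×10⁻⁴ s⁻¹
Pressure gradient: |∂P/∂n| = 300 Pa / 311000 m = 9.65×10⁻⁴ Pa/m
Geostrophic speed: V_g = |∂P/∂n|/(fρ) = 9.65×10⁻⁴/(1.43×10⁻⁴ × 1.08) = 6.24 m/s
Around a high, pressure-gradient force acts outward with centrifugal, so Coriolis balances both:
fV = (1/ρ)|∂P/∂n| + V²/R  →  V² − fR·V + fR·V_g = 0
With fR = 1.43×10⁻⁴ × 1105×10³ m = 158 m/s:
V = [fR − √((fR)² − 4 fR V_g)]/2 = [158 − √(158² − 4×158×6.24)]/2 = 6.51 m/s
Supergeostrophic (V > V_g = 6.24 m/s), as expected around a high.

6.51 m s⁻¹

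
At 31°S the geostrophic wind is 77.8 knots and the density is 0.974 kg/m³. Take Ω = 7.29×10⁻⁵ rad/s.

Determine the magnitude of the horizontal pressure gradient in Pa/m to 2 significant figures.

2.9×10⁻³ Pa/m

Coriolis parameter at 31°S:
f = 2Ω sin φ = 2 × 7.29×10⁻⁵ × sin 31° = 7.51×10⁻⁵ s⁻¹
Wind speed in SI: 77.8 knots = 40.0 m/s
Geostrophic balance rearranged: |∂P/∂n| = f ρ V_g
|∂P/∂n| = 7.51×10⁻⁵ × 0.974 × 40.0 = 2.93×10⁻³ Pa/m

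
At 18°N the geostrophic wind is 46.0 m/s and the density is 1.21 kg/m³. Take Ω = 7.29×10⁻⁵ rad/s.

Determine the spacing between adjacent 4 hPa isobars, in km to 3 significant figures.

160 km

Coriolis parameter at 18°N:
f = 2Ω sin φ = 2 × 7.29×10⁻⁵ × sin 18° = 4.51×10⁻⁵ s⁻¹
Geostrophic balance rearranged: |∂P/∂n| = f ρ V_g
|∂P/∂n| = 4.51×10⁻⁵ × 1.21 × 46.0 = 2.51×10⁻³ Pa/m
Isobar spacing: Δn = ΔP/|∂P/∂n| = 400 Pa / 2.51×10⁻³ Pa/m = 159506 m ≈ 160 km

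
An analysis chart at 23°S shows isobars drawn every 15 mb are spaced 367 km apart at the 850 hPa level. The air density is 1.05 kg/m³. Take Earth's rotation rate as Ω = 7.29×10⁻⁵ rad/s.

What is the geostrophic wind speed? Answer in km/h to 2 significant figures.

250 km/h

Coriolis parameter at 23°S:
f = 2Ω sin φ = 2 × 7.29×10⁻⁵ × sin 23° = 5.70×10⁻⁵ s⁻¹
Pressure gradient: |∂P/∂n| = 1500 Pa / 367000 m = 4.09×10⁻³ Pa/m
Geostrophic balance (pressure-gradient force = Coriolis force):
V_g = (1/(fρ)) |∂P/∂n| = 4.09×10⁻³ / (5.70×10⁻⁵ × 1.05) = 68.3 m/s
Converting: 68.3 m/s × 3.6 = 250 km/h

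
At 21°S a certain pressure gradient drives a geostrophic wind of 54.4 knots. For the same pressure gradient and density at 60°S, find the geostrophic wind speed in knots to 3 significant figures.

With the same pressure gradient and density, V_g ∝ 1/f ∝ 1/sin φ.
V₂ = V₁ · sin φ₁ / sin φ₂ = 54.4 × sin 21° / sin 60°
V₂ = 54.4 × 0.3584/0.8660 = 22.5 knots

22.5 knots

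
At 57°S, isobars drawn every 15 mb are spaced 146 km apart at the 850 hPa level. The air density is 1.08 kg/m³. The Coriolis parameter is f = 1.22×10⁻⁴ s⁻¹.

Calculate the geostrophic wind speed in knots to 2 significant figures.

Pressure gradient: |∂P/∂n| = 1500 Pa / 146000 m = 1.03×10⁻² Pa/m
Geostrophic balance (pressure-gradient force = Coriolis force):
V_g = (1/(fρ)) |∂P/∂n| = 1.03×10⁻² / (1.22×10⁻⁴ × 1.08) = 78.0 m/s
Converting: 78.0 m/s × 1.944 = 150 knots

150 knots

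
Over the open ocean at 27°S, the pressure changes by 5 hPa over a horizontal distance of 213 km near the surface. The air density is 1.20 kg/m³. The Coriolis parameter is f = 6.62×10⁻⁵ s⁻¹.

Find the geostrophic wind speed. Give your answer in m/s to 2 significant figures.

30 m/s

Pressure gradient: |∂P/∂n| = 500 Pa / 213000 m = 2.35×10⁻³ Pa/m
Geostrophic balance (pressure-gradient force = Coriolis force):
V_g = (1/(fρ)) |∂P/∂n| = 2.35×10⁻³ / (6.62×10⁻⁵ × 1.20) = 29.5 m/s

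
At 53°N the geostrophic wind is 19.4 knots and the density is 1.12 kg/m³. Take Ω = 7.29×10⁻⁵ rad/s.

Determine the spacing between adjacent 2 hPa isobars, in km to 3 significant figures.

154 km

Coriolis parameter at 53°N:
f = 2Ω sin φ = 2 × 7.29×10⁻⁵ × sin 53° = 1.16×10⁻⁴ s⁻¹
Wind speed in SI: 19.4 knots = 9.98 m/s
Geostrophic balance rearranged: |∂P/∂n| = f ρ V_g
|∂P/∂n| = 1.16×10⁻⁴ × 1.12 × 9.98 = 1.30×10⁻³ Pa/m
Isobar spacing: Δn = ΔP/|∂P/∂n| = 200 Pa / 1.30×10⁻³ Pa/m = 153662 m ≈ 154 km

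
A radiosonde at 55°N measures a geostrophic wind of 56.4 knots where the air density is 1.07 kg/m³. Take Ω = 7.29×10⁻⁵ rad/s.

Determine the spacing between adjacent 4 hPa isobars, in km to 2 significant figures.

Coriolis parameter at 55°N:
f = 2Ω sin φ = 2 × 7.29×10⁻⁵ × sin 55° = 1.19×10⁻⁴ s⁻¹
Wind speed in SI: 56.4 knots = 29.0 m/s
Geostrophic balance rearranged: |∂P/∂n| = f ρ V_g
|∂P/∂n| = 1.19×10⁻⁴ × 1.07 × 29.0 = 3.71×10⁻³ Pa/m
Isobar spacing: Δn = ΔP/|∂P/∂n| = 400 Pa / 3.71×10⁻³ Pa/m = 107879 m ≈ 110 km

110 km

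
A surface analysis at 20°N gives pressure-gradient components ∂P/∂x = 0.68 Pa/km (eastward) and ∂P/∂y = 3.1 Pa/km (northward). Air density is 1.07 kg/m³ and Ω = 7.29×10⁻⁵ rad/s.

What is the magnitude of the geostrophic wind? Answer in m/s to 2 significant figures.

59 m/s

Coriolis parameter at 20°N:
f = 2Ω sin φ = 2 × 7.29×10⁻⁵ × sin 20° = 4.99×10⁻⁵ s⁻¹
Component geostrophic relations (x east, y north):
u_g = −(1/(fρ)) ∂P/∂y,  v_g = (1/(fρ)) ∂P/∂x
u_g = −(3.1×10⁻³)/(4.99×10⁻⁵ × 1.07) = −58.1 m/s;  v_g = (0.68×10⁻³)/(4.99×10⁻⁵ × 1.07) = 12.7 m/s
|V_g| = √(u_g² + v_g²) = 59.5 m/s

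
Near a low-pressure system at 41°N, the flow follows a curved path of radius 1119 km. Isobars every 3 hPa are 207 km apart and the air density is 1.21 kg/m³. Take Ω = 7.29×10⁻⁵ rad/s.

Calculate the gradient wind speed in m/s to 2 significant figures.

11 m/s

Coriolis parameter at 41°N:
f = 2Ω sin φ = 2 × 7.29×10⁻⁵ × sin 41° = 9.57×10⁻⁵ s⁻¹
Pressure gradient: |∂P/∂n| = 300 Pa / 207000 m = 1.45×10⁻³ Pa/m
Geostrophic speed: V_g = |∂P/∂n|/(fρ) = 1.45×10⁻³/(9.57×10⁻⁵ × 1.21) = 12.5 m/s
Around a low, centrifugal force acts outward with Coriolis, so pressure-gradient force balances both:
(1/ρ)|∂P/∂n| = fV + V²/R  →  V² + fR·V − fR·V_g = 0
With fR = 9.57×10⁻⁵ × 1119×10³ m = 107 m/s:
V = [−fR + √((fR)² + 4 fR V_g)]/2 = [−107 + √(107² + 4×107×12.5)]/2 = 11.3 m/s
Subgeostrophic (V < V_g = 12.5 m/s), as expected around a low.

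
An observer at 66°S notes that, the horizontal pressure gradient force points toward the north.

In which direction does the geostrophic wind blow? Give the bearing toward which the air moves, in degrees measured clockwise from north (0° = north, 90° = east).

270°

The pressure-gradient force points toward the north (bearing 000°).
Geostrophic balance: in the Southern Hemisphere the Coriolis force deflects motion to the left, so the geostrophic wind blows 90° to the left of the pressure-gradient force (low pressure on the right).
Rotating 000° by 90° counterclockwise gives 270° — the wind blows toward the west.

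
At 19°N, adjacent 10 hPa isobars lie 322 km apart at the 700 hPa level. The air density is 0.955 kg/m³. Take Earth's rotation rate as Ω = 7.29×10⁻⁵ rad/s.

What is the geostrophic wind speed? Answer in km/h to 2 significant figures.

Coriolis parameter at 19°N:
f = 2Ω sin φ = 2 × 7.29×10⁻⁵ × sin 19° = 4.75×10⁻⁵ s⁻¹
Pressure gradient: |∂P/∂n| = 1000 Pa / 322000 m = 3.11×10⁻³ Pa/m
Geostrophic balance (pressure-gradient force = Coriolis force):
V_g = (1/(fρ)) |∂P/∂n| = 3.11×10⁻³ / (4.75×10⁻⁵ × 0.955) = 68.5 m/s
Converting: 68.5 m/s × 3.6 = 250 km/h

250 km/h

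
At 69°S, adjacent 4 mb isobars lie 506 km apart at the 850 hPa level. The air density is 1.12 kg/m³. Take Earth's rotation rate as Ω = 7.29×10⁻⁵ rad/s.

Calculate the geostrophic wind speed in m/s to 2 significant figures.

5.2 m/s

Coriolis parameter at 69°S:
f = 2Ω sin φ = 2 × 7.29×10⁻⁵ × sin 69° = 1.36×10⁻⁴ s⁻¹
Pressure gradient: |∂P/∂n| = 400 Pa / 506000 m = 7.91×10⁻⁴ Pa/m
Geostrophic balance (pressure-gradient force = Coriolis force):
V_g = (1/(fρ)) |∂P/∂n| = 7.91×10⁻⁴ / (1.36×10⁻⁴ × 1.12) = 5.19 m/s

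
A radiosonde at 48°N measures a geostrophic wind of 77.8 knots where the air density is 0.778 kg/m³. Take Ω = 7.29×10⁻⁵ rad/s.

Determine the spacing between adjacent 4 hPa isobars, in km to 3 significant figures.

Coriolis parameter at 48°N:
f = 2Ω sin φ = 2 × 7.29×10⁻⁵ × sin 48° = 1.08×10⁻⁴ s⁻¹
Wind speed in SI: 77.8 knots = 40.0 m/s
Geostrophic balance rearranged: |∂P/∂n| = f ρ V_g
|∂P/∂n| = 1.08×10⁻⁴ × 0.778 × 40.0 = 3.37×10⁻³ Pa/m
Isobar spacing: Δn = ΔP/|∂P/∂n| = 400 Pa / 3.37×10⁻³ Pa/m = 118558 m ≈ 119 km

119 km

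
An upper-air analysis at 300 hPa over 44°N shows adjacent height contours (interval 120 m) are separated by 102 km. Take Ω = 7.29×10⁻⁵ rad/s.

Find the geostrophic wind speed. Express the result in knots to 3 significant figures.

222 knots

Coriolis parameter at 44°N:
f = 2Ω sin φ = 2 × 7.29×10⁻⁵ × sin 44° = 1.01×10⁻⁴ s⁻¹
Height gradient: |∂Z/∂n| = 120 m / 102000 m = 1.18×10⁻³
On a pressure surface, geostrophic balance gives V_g = (g/f)|∂Z/∂n|:
V_g = 9.81 × 1.18×10⁻³ / 1.01×10⁻⁴ = 114 m/s
Converting: 114 m/s × 1.944 = 222 knots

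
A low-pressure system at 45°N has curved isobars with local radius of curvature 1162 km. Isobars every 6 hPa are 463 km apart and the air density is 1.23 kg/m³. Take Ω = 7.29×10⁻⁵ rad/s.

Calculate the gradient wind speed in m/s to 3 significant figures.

9.47 m/s

Coriolis parameter at 45°N:
f = 2Ω sin φ = 2 × 7.29×10⁻⁵ × sin 45° = 1.03×10⁻⁴ s⁻¹
Pressure gradient: |∂P/∂n| = 600 Pa / 463000 m = 1.30×10⁻³ Pa/m
Geostrophic speed: V_g = |∂P/∂n|/(fρ) = 1.30×10⁻³/(1.03×10⁻⁴ × 1.23) = 10.2 m/s
Around a low, centrifugal force acts outward with Coriolis, so pressure-gradient force balances both:
(1/ρ)|∂P/∂n| = fV + V²/R  →  V² + fR·V − fR·V_g = 0
With fR = 1.03×10⁻⁴ × 1162×10³ m = 120 m/s:
V = [−fR + √((fR)² + 4 fR V_g)]/2 = [−120 + √(120² + 4×120×10.2)]/2 = 9.47 m/s
Subgeostrophic (V < V_g = 10.2 m/s), as expected around a low.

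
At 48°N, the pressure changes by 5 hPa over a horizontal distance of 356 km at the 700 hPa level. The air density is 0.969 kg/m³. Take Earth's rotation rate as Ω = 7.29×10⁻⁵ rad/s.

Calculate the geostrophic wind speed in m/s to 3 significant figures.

Coriolis parameter at 48°N:
f = 2Ω sin φ = 2 × 7.29×10⁻⁵ × sin 48° = 1.08×10⁻⁴ s⁻¹
Pressure gradient: |∂P/∂n| = 500 Pa / 356000 m = 1.40×10⁻³ Pa/m
Geostrophic balance (pressure-gradient force = Coriolis force):
V_g = (1/(fρ)) |∂P/∂n| = 1.40×10⁻³ / (1.08×10⁻⁴ × 0.969) = 13.4 m/s

13.4 m/s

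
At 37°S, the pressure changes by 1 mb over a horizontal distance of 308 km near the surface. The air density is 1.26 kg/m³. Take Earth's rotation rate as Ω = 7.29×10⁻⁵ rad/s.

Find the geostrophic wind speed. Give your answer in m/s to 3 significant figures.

Coriolis parameter at 37°S:
f = 2Ω sin φ = 2 × 7.29×10⁻⁵ × sin 37° = 8.77×10⁻⁵ s⁻¹
Pressure gradient: |∂P/∂n| = 100 Pa / 308000 m = 3.25×10⁻⁴ Pa/m
Geostrophic balance (pressure-gradient force = Coriolis force):
V_g = (1/(fρ)) |∂P/∂n| = 3.25×10⁻⁴ / (8.77×10⁻⁵ × 1.26) = 2.94 m/s

2.94 m/s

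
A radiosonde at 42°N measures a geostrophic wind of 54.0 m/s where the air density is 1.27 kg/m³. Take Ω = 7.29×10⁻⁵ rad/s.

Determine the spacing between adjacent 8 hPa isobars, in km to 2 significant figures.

Coriolis parameter at 42°N:
f = 2Ω sin φ = 2 × 7.29×10⁻⁵ × sin 42° = 9.76×10⁻⁵ s⁻¹
Geostrophic balance rearranged: |∂P/∂n| = f ρ V_g
|∂P/∂n| = 9.76×10⁻⁵ × 1.27 × 54.0 = 6.69×10⁻³ Pa/m
Isobar spacing: Δn = ΔP/|∂P/∂n| = 800 Pa / 6.69×10⁻³ Pa/m = 119571 m ≈ 120 km

120 km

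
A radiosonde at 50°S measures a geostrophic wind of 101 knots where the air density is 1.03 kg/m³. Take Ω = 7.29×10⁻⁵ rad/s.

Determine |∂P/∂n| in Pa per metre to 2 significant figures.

6.0×10⁻³ Pa/m

Coriolis parameter at 50°S:
f = 2Ω sin φ = 2 × 7.29×10⁻⁵ × sin 50° = 1.12×10⁻⁴ s⁻¹
Wind speed in SI: 101 knots = 52.0 m/s
Geostrophic balance rearranged: |∂P/∂n| = f ρ V_g
|∂P/∂n| = 1.12×10⁻⁴ × 1.03 × 52.0 = 5.98×10⁻³ Pa/m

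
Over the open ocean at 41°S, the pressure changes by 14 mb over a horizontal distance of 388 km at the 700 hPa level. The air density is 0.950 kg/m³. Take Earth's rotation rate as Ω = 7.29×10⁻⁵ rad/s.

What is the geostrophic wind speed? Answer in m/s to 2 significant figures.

Coriolis parameter at 41°S:
f = 2Ω sin φ = 2 × 7.29×10⁻⁵ × sin 41° = 9.57×10⁻⁵ s⁻¹
Pressure gradient: |∂P/∂n| = 1400 Pa / 388000 m = 3.61×10⁻³ Pa/m
Geostrophic balance (pressure-gradient force = Coriolis force):
V_g = (1/(fρ)) |∂P/∂n| = 3.61×10⁻³ / (9.57×10⁻⁵ × 0.950) = 39.7 m/s

40 m/s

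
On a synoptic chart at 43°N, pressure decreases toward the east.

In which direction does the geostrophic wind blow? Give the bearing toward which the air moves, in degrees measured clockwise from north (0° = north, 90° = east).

The pressure-gradient force points toward the east (bearing 090°).
Geostrophic balance: in the Northern Hemisphere the Coriolis force deflects motion to the right, so the geostrophic wind blows 90° to the right of the pressure-gradient force (low pressure on the left).
Rotating 090° by 90° clockwise gives 180° — the wind blows toward the south.

180°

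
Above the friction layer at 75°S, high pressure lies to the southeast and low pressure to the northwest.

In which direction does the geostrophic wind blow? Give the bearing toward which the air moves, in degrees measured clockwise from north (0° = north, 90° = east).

The pressure-gradient force points toward the northwest (bearing 315°).
Geostrophic balance: in the Southern Hemisphere the Coriolis force deflects motion to the left, so the geostrophic wind blows 90° to the left of the pressure-gradient force (low pressure on the right).
Rotating 315° by 90° counterclockwise gives 225° — the wind blows toward the southwest.

225°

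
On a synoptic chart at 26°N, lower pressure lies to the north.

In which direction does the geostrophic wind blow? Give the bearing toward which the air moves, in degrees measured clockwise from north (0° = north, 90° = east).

The pressure-gradient force points toward the north (bearing 000°).
Geostrophic balance: in the Northern Hemisphere the Coriolis force deflects motion to the right, so the geostrophic wind blows 90° to the right of the pressure-gradient force (low pressure on the left).
Rotating 000° by 90° clockwise gives 090° — the wind blows toward the east.

090°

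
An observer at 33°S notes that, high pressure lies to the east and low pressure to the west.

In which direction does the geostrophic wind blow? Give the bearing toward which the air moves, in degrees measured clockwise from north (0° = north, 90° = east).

180°

The pressure-gradient force points toward the west (bearing 270°).
Geostrophic balance: in the Southern Hemisphere the Coriolis force deflects motion to the left, so the geostrophic wind blows 90° to the left of the pressure-gradient force (low pressure on the right).
Rotating 270° by 90° counterclockwise gives 180° — the wind blows toward the south.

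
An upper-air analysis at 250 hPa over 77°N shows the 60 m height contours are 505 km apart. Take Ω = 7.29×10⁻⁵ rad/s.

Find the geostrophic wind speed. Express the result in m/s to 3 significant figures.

8.20 m/s

Coriolis parameter at 77°N:
f = 2Ω sin φ = 2 × 7.29×10⁻⁵ × sin 77° = 1.42×10⁻⁴ s⁻¹
Height gradient: |∂Z/∂n| = 60 m / 505000 m = 1.19×10⁻⁴
On a pressure surface, geostrophic balance gives V_g = (g/f)|∂Z/∂n|:
V_g = 9.81 × 1.19×10⁻⁴ / 1.42×10⁻⁴ = 8.20 m/s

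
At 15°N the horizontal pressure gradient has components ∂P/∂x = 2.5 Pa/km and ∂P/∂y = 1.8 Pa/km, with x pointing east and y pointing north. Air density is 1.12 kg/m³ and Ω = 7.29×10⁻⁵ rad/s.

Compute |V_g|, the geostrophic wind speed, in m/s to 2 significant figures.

73 m/s

Coriolis parameter at 15°N:
f = 2Ω sin φ = 2 × 7.29×10⁻⁵ × sin 15° = 3.77×10⁻⁵ s⁻¹
Component geostrophic relations (x east, y north):
u_g = −(1/(fρ)) ∂P/∂y,  v_g = (1/(fρ)) ∂P/∂x
u_g = −(1.8×10⁻³)/(3.77×10⁻⁵ × 1.12) = −42.6 m/s;  v_g = (2.5×10⁻³)/(3.77×10⁻⁵ × 1.12) = 59.2 m/s
|V_g| = √(u_g² + v_g²) = 72.9 m/s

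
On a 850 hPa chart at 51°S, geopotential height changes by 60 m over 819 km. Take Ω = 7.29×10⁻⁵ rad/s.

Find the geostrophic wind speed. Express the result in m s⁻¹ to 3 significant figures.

Coriolis parameter at 51°S:
f = 2Ω sin φ = 2 × 7.29×10⁻⁵ × sin 51° = 1.13×10⁻⁴ s⁻¹
Height gradient: |∂Z/∂n| = 60 m / 819000 m = 7.33×10⁻⁵
On a pressure surface, geostrophic balance gives V_g = (g/f)|∂Z/∂n|:
V_g = 9.81 × 7.33×10⁻⁵ / 1.13×10⁻⁴ = 6.34 m/s

6.34 m s⁻¹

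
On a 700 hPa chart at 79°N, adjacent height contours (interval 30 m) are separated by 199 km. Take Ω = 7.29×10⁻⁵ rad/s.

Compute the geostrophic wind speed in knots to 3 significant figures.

20.1 knots

Coriolis parameter at 79°N:
f = 2Ω sin φ = 2 × 7.29×10⁻⁵ × sin 79° = 1.43×10⁻⁴ s⁻¹
Height gradient: |∂Z/∂n| = 30 m / 199000 m = 1.51×10⁻⁴
On a pressure surface, geostrophic balance gives V_g = (g/f)|∂Z/∂n|:
V_g = 9.81 × 1.51×10⁻⁴ / 1.43×10⁻⁴ = 10.3 m/s
Converting: 10.3 m/s × 1.944 = 20.1 knots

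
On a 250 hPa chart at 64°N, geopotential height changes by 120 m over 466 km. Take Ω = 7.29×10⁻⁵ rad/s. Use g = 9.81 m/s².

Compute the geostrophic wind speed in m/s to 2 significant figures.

Coriolis parameter at 64°N:
f = 2Ω sin φ = 2 × 7.29×10⁻⁵ × sin 64° = 1.31×10⁻⁴ s⁻¹
Height gradient: |∂Z/∂n| = 120 m / 466000 m = 2.58×10⁻⁴
On a pressure surface, geostrophic balance gives V_g = (g/f)|∂Z/∂n|:
V_g = 9.81 × 2.58×10⁻⁴ / 1.31×10⁻⁴ = 19.3 m/s

19 m/s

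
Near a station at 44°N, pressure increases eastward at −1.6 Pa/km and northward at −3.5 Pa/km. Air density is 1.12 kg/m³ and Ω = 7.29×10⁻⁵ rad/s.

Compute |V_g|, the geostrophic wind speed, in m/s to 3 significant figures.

33.9 m/s

Coriolis parameter at 44°N:
f = 2Ω sin φ = 2 × 7.29×10⁻⁵ × sin 44° = 1.01×10⁻⁴ s⁻¹
Component geostrophic relations (x east, y north):
u_g = −(1/(fρ)) ∂P/∂y,  v_g = (1/(fρ)) ∂P/∂x
u_g = −(−3.5×10⁻³)/(1.01×10⁻⁴ × 1.12) = 30.9 m/s;  v_g = (−1.6×10⁻³)/(1.01×10⁻⁴ × 1.12) = −14.1 m/s
|V_g| = √(u_g² + v_g²) = 33.9 m/s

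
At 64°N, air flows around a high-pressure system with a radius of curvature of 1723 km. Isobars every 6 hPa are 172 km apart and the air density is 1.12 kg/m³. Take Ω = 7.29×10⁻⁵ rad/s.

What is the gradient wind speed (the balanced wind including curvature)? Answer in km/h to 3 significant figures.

97.2 km/h

Coriolis parameter at 64°N:
f = 2Ω sin φ = 2 × 7.29×10⁻⁵ × sin 64° = 1.31×10⁻⁴ s⁻¹
Pressure gradient: |∂P/∂n| = 600 Pa / 172000 m = 3.49×10⁻³ Pa/m
Geostrophic speed: V_g = |∂P/∂n|/(fρ) = 3.49×10⁻³/(1.31×10⁻⁴ × 1.12) = 23.8 m/s
Around a high, pressure-gradient force acts outward with centrifugal, so Coriolis balances both:
fV = (1/ρ)|∂P/∂n| + V²/R  →  V² − fR·V + fR·V_g = 0
With fR = 1.31×10⁻⁴ × 1723×10³ m = 226 m/s:
V = [fR − √((fR)² − 4 fR V_g)]/2 = [226 − √(226² − 4×226×23.8)]/2 = 27 m/s
Supergeostrophic (V > V_g = 23.8 m/s), as expected around a high.
Converting: 27 m/s × 3.6 = 97.2 km/h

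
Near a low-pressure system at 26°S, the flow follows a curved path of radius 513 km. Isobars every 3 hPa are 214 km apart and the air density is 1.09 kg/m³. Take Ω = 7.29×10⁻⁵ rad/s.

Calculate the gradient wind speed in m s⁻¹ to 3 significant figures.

Coriolis parameter at 26°S:
f = 2Ω sin φ = 2 × 7.29×10⁻⁵ × sin 26° = 6.39×10⁻⁵ s⁻¹
Pressure gradient: |∂P/∂n| = 300 Pa / 214000 m = 1.40×10⁻³ Pa/m
Geostrophic speed: V_g = |∂P/∂n|/(fρ) = 1.40×10⁻³/(6.39×10⁻⁵ × 1.09) = 20.1 m/s
Around a low, centrifugal force acts outward with Coriolis, so pressure-gradient force balances both:
(1/ρ)|∂P/∂n| = fV + V²/R  →  V² + fR·V − fR·V_g = 0
With fR = 6.39×10⁻⁵ × 513×10³ m = 32.8 m/s:
V = [−fR + √((fR)² + 4 fR V_g)]/2 = [−32.8 + √(32.8² + 4×32.8×20.1)]/2 = 14.1 m/s
Subgeostrophic (V < V_g = 20.1 m/s), as expected around a low.

14.1 m s⁻¹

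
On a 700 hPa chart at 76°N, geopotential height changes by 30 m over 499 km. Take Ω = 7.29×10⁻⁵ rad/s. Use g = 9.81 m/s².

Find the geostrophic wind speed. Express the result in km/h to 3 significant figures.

15.0 km/h

Coriolis parameter at 76°N:
f = 2Ω sin φ = 2 × 7.29×10⁻⁵ × sin 76° = 1.41×10⁻⁴ s⁻¹
Height gradient: |∂Z/∂n| = 30 m / 499000 m = 6.01×10⁻⁵
On a pressure surface, geostrophic balance gives V_g = (g/f)|∂Z/∂n|:
V_g = 9.81 × 6.01×10⁻⁵ / 1.41×10⁻⁴ = 4.17 m/s
Converting: 4.17 m/s × 3.6 = 15.0 km/h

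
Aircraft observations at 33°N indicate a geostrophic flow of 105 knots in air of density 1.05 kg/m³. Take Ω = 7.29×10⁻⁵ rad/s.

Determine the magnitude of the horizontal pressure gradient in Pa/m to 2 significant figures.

Coriolis parameter at 33°N:
f = 2Ω sin φ = 2 × 7.29×10⁻⁵ × sin 33° = 7.94×10⁻⁵ s⁻¹
Wind speed in SI: 105 knots = 54.0 m/s
Geostrophic balance rearranged: |∂P/∂n| = f ρ V_g
|∂P/∂n| = 7.94×10⁻⁵ × 1.05 × 54.0 = 4.50×10⁻³ Pa/m

4.5×10⁻³ Pa/m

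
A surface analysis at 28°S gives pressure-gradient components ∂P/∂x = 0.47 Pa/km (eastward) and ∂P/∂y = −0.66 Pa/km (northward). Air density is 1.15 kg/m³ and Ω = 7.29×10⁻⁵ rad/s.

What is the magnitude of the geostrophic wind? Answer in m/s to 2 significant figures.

Coriolis parameter at 28°S:
f = 2Ω sin φ = 2 × 7.29×10⁻⁵ × sin 28° = 6.84×10⁻⁵ s⁻¹
In the Southern Hemisphere f is negative: f = −6.84×10⁻⁵ s⁻¹.
Component geostrophic relations (x east, y north):
u_g = −(1/(fρ)) ∂P/∂y,  v_g = (1/(fρ)) ∂P/∂x
u_g = −(−0.66×10⁻³)/(−6.84×10⁻⁵ × 1.15) = −8.38 m/s;  v_g = (0.47×10⁻³)/(−6.84×10⁻⁵ × 1.15) = −5.97 m/s
|V_g| = √(u_g² + v_g²) = 10.3 m/s

10 m/s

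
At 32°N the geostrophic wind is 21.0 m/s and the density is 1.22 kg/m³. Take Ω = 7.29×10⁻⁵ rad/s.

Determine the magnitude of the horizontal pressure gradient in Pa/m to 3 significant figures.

Coriolis parameter at 32°N:
f = 2Ω sin φ = 2 × 7.29×10⁻⁵ × sin 32° = 7.73×10⁻⁵ s⁻¹
Geostrophic balance rearranged: |∂P/∂n| = f ρ V_g
|∂P/∂n| = 7.73×10⁻⁵ × 1.22 × 21.0 = 1.98×10⁻³ Pa/m

1.98×10⁻³ Pa/m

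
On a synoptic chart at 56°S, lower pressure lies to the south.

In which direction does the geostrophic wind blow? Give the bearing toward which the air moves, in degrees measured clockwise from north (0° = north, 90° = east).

090°

The pressure-gradient force points toward the south (bearing 180°).
Geostrophic balance: in the Southern Hemisphere the Coriolis force deflects motion to the left, so the geostrophic wind blows 90° to the left of the pressure-gradient force (low pressure on the right).
Rotating 180° by 90° counterclockwise gives 090° — the wind blows toward the east.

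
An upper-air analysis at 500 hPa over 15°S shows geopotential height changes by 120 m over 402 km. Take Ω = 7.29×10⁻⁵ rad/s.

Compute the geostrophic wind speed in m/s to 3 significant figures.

77.6 m/s

Coriolis parameter at 15°S:
f = 2Ω sin φ = 2 × 7.29×10⁻⁵ × sin 15° = 3.77×10⁻⁵ s⁻¹
Height gradient: |∂Z/∂n| = 120 m / 402000 m = 2.99×10⁻⁴
On a pressure surface, geostrophic balance gives V_g = (g/f)|∂Z/∂n|:
V_g = 9.81 × 2.99×10⁻⁴ / 3.77×10⁻⁵ = 77.6 m/s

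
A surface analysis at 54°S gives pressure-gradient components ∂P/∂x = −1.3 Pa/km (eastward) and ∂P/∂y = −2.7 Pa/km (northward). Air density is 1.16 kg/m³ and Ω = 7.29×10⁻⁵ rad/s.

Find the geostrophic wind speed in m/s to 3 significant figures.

Coriolis parameter at 54°S:
f = 2Ω sin φ = 2 × 7.29×10⁻⁵ × sin 54° = 1.18×10⁻⁴ s⁻¹
In the Southern Hemisphere f is negative: f = −1.18×10⁻⁴ s⁻¹.
Component geostrophic relations (x east, y north):
u_g = −(1/(fρ)) ∂P/∂y,  v_g = (1/(fρ)) ∂P/∂x
u_g = −(−2.7×10⁻³)/(−1.18×10⁻⁴ × 1.16) = −19.7 m/s;  v_g = (−1.3×10⁻³)/(−1.18×10⁻⁴ × 1.16) = 9.50 m/s
|V_g| = √(u_g² + v_g²) = 21.9 m/s

21.9 m/s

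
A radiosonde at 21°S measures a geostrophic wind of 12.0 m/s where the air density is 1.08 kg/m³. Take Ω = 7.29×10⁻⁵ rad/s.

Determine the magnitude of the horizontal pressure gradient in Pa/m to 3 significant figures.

Coriolis parameter at 21°S:
f = 2Ω sin φ = 2 × 7.29×10⁻⁵ × sin 21° = 5.23×10⁻⁵ s⁻¹
Geostrophic balance rearranged: |∂P/∂n| = f ρ V_g
|∂P/∂n| = 5.23×10⁻⁵ × 1.08 × 12.0 = 6.77×10⁻⁴ Pa/m

6.77×10⁻⁴ Pa/m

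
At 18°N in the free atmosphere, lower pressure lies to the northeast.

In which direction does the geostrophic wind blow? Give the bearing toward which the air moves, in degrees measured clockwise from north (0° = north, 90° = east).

135°

The pressure-gradient force points toward the northeast (bearing 045°).
Geostrophic balance: in the Northern Hemisphere the Coriolis force deflects motion to the right, so the geostrophic wind blows 90° to the right of the pressure-gradient force (low pressure on the left).
Rotating 045° by 90° clockwise gives 135° — the wind blows toward the southeast.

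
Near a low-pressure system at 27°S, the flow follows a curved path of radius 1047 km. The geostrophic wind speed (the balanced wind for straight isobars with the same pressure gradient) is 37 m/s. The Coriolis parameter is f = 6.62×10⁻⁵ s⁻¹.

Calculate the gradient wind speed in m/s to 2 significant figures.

Around a low, centrifugal force acts outward with Coriolis, so pressure-gradient force balances both:
(1/ρ)|∂P/∂n| = fV + V²/R  →  V² + fR·V − fR·V_g = 0
With fR = 6.62×10⁻⁵ × 1047×10³ m = 69.3 m/s:
V = [−fR + √((fR)² + 4 fR V_g)]/2 = [−69.3 + √(69.3² + 4×69.3×37)]/2 = 26.7 m/s
Subgeostrophic (V < V_g = 37 m/s), as expected around a low.

27 m/s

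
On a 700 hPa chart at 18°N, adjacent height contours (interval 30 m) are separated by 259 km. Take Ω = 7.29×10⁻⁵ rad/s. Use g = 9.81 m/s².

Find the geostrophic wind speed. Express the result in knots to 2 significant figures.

49 knots

Coriolis parameter at 18°N:
f = 2Ω sin φ = 2 × 7.29×10⁻⁵ × sin 18° = 4.51×10⁻⁵ s⁻¹
Height gradient: |∂Z/∂n| = 30 m / 259000 m = 1.16×10⁻⁴
On a pressure surface, geostrophic balance gives V_g = (g/f)|∂Z/∂n|:
V_g = 9.81 × 1.16×10⁻⁴ / 4.51×10⁻⁵ = 25.2 m/s
Converting: 25.2 m/s × 1.944 = 49 knots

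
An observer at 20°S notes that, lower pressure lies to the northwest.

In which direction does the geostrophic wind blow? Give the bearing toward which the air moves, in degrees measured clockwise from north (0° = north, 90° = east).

225°

The pressure-gradient force points toward the northwest (bearing 315°).
Geostrophic balance: in the Southern Hemisphere the Coriolis force deflects motion to the left, so the geostrophic wind blows 90° to the left of the pressure-gradient force (low pressure on the right).
Rotating 315° by 90° counterclockwise gives 225° — the wind blows toward the southwest.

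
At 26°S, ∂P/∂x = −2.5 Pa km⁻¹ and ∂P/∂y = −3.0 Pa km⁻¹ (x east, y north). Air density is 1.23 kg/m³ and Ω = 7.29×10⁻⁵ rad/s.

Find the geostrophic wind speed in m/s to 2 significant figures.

50 m/s

Coriolis parameter at 26°S:
f = 2Ω sin φ = 2 × 7.29×10⁻⁵ × sin 26° = 6.39×10⁻⁵ s⁻¹
In the Southern Hemisphere f is negative: f = −6.39×10⁻⁵ s⁻¹.
Component geostrophic relations (x east, y north):
u_g = −(1/(fρ)) ∂P/∂y,  v_g = (1/(fρ)) ∂P/∂x
u_g = −(−3.0×10⁻³)/(−6.39×10⁻⁵ × 1.23) = −38.2 m/s;  v_g = (−2.5×10⁻³)/(−6.39×10⁻⁵ × 1.23) = 31.8 m/s
|V_g| = √(u_g² + v_g²) = 49.7 m/s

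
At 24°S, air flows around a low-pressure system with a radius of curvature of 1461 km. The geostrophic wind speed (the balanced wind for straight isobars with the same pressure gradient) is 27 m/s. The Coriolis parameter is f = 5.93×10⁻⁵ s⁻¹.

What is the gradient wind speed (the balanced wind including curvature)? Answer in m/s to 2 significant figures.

22 m/s

Around a low, centrifugal force acts outward with Coriolis, so pressure-gradient force balances both:
(1/ρ)|∂P/∂n| = fV + V²/R  →  V² + fR·V − fR·V_g = 0
With fR = 5.93×10⁻⁵ × 1461×10³ m = 86.6 m/s:
V = [−fR + √((fR)² + 4 fR V_g)]/2 = [−86.6 + √(86.6² + 4×86.6×27)]/2 = 21.6 m/s
Subgeostrophic (V < V_g = 27 m/s), as expected around a low.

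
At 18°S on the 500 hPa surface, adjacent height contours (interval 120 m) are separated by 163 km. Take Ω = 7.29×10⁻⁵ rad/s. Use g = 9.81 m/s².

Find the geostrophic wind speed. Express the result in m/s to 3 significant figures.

Coriolis parameter at 18°S:
f = 2Ω sin φ = 2 × 7.29×10⁻⁵ × sin 18° = 4.51×10⁻⁵ s⁻¹
Height gradient: |∂Z/∂n| = 120 m / 163000 m = 7.36×10⁻⁴
On a pressure surface, geostrophic balance gives V_g = (g/f)|∂Z/∂n|:
V_g = 9.81 × 7.36×10⁻⁴ / 4.51×10⁻⁵ = 160 m/s

160 m/s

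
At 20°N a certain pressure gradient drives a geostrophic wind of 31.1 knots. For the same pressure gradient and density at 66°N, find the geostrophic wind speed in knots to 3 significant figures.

11.6 knots

With the same pressure gradient and density, V_g ∝ 1/f ∝ 1/sin φ.
V₂ = V₁ · sin φ₁ / sin φ₂ = 31.1 × sin 20° / sin 66°
V₂ = 31.1 × 0.3420/0.9135 = 11.6 knots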